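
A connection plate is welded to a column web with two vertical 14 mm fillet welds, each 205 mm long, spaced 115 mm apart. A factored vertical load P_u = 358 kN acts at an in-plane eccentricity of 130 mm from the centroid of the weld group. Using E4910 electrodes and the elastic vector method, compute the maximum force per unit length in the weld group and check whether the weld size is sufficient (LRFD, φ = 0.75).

f_max ≈ 2510 N/mm; NOT adequate

E49XX → F_EXX = 490 MPa.
Total weld length L_w = 410 mm. Treat welds as unit-width lines.
Polar moment about centroid: J = 2[d³/12 + d(b/2)²] = 2[205³/12 + 205×57.5²] = 2791000 mm³.
Direct shear f_v = P/L_w = 358×10³ / 410 = 873.2 N/mm (vertical).
Torsion M = P·e = 358×10³ × 130 = 46540000 N·mm.
Critical point at (x, y) = (57.5, 102.5) from centroid. f_tx = M·y/J = 1709 N/mm; f_ty = M·x/J = 958.7 N/mm.
Resultant f_max = √[f_tx² + (f_v + f_ty)²] = √[1709² + (873.2 + 958.7)²] = 2505 N/mm.
Capacity per unit length: φr_n = 0.75 × 0.6 × 490 × (0.707 × 14) = 2183 N/mm.
2505 > 2183 → NOT adequate.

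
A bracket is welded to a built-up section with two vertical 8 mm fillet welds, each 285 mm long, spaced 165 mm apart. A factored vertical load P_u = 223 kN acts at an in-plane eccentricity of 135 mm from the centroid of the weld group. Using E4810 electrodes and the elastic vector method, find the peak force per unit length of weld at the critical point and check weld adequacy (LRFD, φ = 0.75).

f_max ≈ 903 N/mm; adequate

E48XX → F_EXX = 480 MPa.
Total weld length L_w = 570 mm. Treat welds as unit-width lines.
Polar moment about centroid: J = 2[d³/12 + d(b/2)²] = 2[285³/12 + 285×82.5²] = 7738000 mm³.
Direct shear f_v = P/L_w = 223×10³ / 570 = 391.2 N/mm (vertical).
Torsion M = P·e = 223×10³ × 135 = 30105000 N·mm.
Critical point at (x, y) = (82.5, 142.5) from centroid. f_tx = M·y/J = 554.4 N/mm; f_ty = M·x/J = 321 N/mm.
Resultant f_max = √[f_tx² + (f_v + f_ty)²] = √[554.4² + (391.2 + 321)²] = 902.6 N/mm.
Capacity per unit length: φr_n = 0.75 × 0.6 × 480 × (0.707 × 8) = 1222 N/mm.
902.6 ≤ 1222 → adequate.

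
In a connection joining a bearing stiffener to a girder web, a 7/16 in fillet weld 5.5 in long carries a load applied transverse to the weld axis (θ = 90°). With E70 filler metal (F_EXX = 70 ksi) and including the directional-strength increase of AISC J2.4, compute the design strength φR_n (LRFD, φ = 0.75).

t_e = 0.707 × 0.4375 = 0.3093 in; A_we = 0.3093 × 5.5 = 1.701 in².
Directional factor: 1.0 + 0.5 sin^1.5(90°) = 1.5.
F_nw = 0.6 × 70 × 1.5 = 63 ksi.
φR_n = 0.75 × 63 × 1.701 = 80.38 kips.

φR_n ≈ 80.4 kips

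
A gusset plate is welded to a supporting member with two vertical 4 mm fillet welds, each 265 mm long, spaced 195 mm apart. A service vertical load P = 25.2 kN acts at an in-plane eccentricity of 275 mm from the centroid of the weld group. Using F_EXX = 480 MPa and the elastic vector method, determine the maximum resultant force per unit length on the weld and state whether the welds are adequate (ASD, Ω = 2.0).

f_max ≈ 173 N/mm; adequate

Total weld length L_w = 530 mm. Treat welds as unit-width lines.
Polar moment about centroid: J = 2[d³/12 + d(b/2)²] = 2[265³/12 + 265×97.5²] = 8140000 mm³.
Direct shear f_v = P/L_w = 25.2×10³ / 530 = 47.55 N/mm (vertical).
Torsion M = P·e = 25.2×10³ × 275 = 6930000 N·mm.
Critical point at (x, y) = (97.5, 132.5) from centroid. f_tx = M·y/J = 112.8 N/mm; f_ty = M·x/J = 83.01 N/mm.
Resultant f_max = √[f_tx² + (f_v + f_ty)²] = √[112.8² + (47.55 + 83.01)²] = 172.5 N/mm.
Capacity per unit length: r_n/Ω = (1/2.0) × 0.6 × 480 × (0.707 × 4) = 407.2 N/mm.
172.5 ≤ 407.2 → adequate.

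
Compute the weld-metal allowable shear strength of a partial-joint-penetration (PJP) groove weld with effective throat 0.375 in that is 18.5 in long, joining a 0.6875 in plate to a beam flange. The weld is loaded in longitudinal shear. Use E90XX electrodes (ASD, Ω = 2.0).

R_n/Ω ≈ 187 kip

E90XX → F_EXX = 90 ksi.
Effective throat (given) t_e = 0.375 in.
A_we = 0.375 × 18.5 = 6.938 in².
F_nw = 0.6 F_EXX = 54 ksi.
R_n/Ω = (54 × 6.938) / 2.0 = 187.3 kip.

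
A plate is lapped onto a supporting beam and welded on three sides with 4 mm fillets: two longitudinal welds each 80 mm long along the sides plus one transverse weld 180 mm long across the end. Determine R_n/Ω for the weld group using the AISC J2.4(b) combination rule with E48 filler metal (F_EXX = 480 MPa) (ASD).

t_e = 0.707 × 4 = 2.828 mm.
R_nwl = 0.6 × 480 × 2.828 × 160 × 10⁻³ = 130.3 kN (longitudinal, 2 welds).
R_nwt = 0.6 × 480 × 2.828 × 180 × 10⁻³ = 146.6 kN (transverse, base value).
(i) R_nwl + R_nwt = 276.9 kN; (ii) 0.85 R_nwl + 1.5 R_nwt = 330.7 kN.
R_n = max = 330.7 kN [governs: (ii)]; R_n/Ω = 165.3 kN.

R_n/Ω ≈ 165 kN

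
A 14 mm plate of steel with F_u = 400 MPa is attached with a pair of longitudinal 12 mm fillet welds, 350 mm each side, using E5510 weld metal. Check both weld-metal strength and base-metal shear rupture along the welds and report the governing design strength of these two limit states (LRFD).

E55XX → F_EXX = 550 MPa.
t_e = 0.707 × 12 = 8.484 mm; L = 700 mm.
Weld metal: φR_n = 0.75 × 0.6 × 550 × 8.484 × 700 × 10⁻³ = 1470 kN.
Base metal (shear rupture): φR_n = 0.75 × 0.6 × 400 × 14 × 700 × 10⁻³ = 1764 kN.
Governing: weld metal.

φR_n ≈ 1470 kN (weld metal governs)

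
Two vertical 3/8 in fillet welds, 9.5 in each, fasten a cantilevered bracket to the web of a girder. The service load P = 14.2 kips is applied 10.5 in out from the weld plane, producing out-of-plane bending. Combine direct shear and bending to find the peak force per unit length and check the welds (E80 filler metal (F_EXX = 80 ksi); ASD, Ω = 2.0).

L_w = 2 × 9.5 = 19 in; section modulus (unit throat) S = 2 × L²/6 = 30.08 in².
Direct shear f_v = P/L_w = 14.2/19 = 0.7474 kip/in.
Moment M = P × e = 14.2 × 10.5 = 149.1 kip·in; bending f_b = M/S = 4.956 kip/in.
f_max = √(f_v² + f_b²) = √(0.7474² + 4.956²) = 5.012 kip/in.
r_n/Ω = (1/2.0) × 0.6 × 80 × (0.707 × 0.375) = 6.363 kip/in → adequate.

f_max ≈ 5.01 kip/in; adequate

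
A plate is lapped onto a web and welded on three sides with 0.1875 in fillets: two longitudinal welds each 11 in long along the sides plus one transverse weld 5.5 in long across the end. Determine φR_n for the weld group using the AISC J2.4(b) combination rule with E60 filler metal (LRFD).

E60XX → F_EXX = 60 ksi.
t_e = 0.707 × 0.1875 = 0.1326 in.
R_nwl = 0.6 × 60 × 0.1326 × 22 = 105 kip (longitudinal, 2 welds).
R_nwt = 0.6 × 60 × 0.1326 × 5.5 = 26.25 kip (transverse, base value).
(i) R_nwl + R_nwt = 131.2 kip; (ii) 0.85 R_nwl + 1.5 R_nwt = 128.6 kip.
R_n = max = 131.2 kip [governs: (i)]; φR_n = 98.43 kip.

φR_n ≈ 98.4 kip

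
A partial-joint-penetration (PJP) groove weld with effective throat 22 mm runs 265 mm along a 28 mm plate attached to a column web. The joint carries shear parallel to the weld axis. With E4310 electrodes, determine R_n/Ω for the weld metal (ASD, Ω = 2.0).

R_n/Ω ≈ 752 kN

E43XX → F_EXX = 430 MPa.
Effective throat (given) t_e = 22 mm.
A_we = 22 × 265 = 5830 mm².
F_nw = 0.6 F_EXX = 258 MPa.
R_n/Ω = (258 × 5830) / 2.0 × 10⁻³ = 752.1 kN.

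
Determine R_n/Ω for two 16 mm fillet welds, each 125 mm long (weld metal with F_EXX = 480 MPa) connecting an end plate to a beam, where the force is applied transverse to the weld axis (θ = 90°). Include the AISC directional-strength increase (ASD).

R_n/Ω ≈ 611 kN

t_e = 0.707 × 16 = 11.31 mm; A_we = 11.31 × 250 = 2828 mm².
Directional factor: 1.0 + 0.5 sin^1.5(90°) = 1.5.
F_nw = 0.6 × 480 × 1.5 = 432 MPa.
R_n/Ω = (432 × 2828) / 2.0 × 10⁻³ = 610.8 kN.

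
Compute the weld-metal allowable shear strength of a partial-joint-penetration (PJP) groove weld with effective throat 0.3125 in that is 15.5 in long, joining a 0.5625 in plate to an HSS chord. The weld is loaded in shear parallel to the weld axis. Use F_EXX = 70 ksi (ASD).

Effective throat (given) t_e = 0.3125 in.
A_we = 0.3125 × 15.5 = 4.844 in².
F_nw = 0.6 F_EXX = 42 ksi.
R_n/Ω = (42 × 4.844) / 2.0 = 101.7 kip.

R_n/Ω ≈ 102 kip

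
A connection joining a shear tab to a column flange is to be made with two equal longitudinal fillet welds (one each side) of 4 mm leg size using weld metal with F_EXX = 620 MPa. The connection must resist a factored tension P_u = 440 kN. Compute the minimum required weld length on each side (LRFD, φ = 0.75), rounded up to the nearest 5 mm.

L = 280 mm on each side

Throat t_e = 0.707 × 4 = 2.828 mm.
φr_n = 0.75 × 0.6 × 620 × 2.828 × 10⁻³ = 0.789 kN/mm.
L_req = P_u / φr_n = 440 / 0.789 = 557.7 mm total.
Per side: 557.7 / 2 = 278.8 mm.
Round up → use L = 280 mm on each side.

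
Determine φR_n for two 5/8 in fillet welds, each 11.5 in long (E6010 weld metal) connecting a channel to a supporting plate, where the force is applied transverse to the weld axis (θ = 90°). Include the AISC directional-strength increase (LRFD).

φR_n ≈ 412 kip

E60XX → F_EXX = 60 ksi.
t_e = 0.707 × 0.625 = 0.4419 in; A_we = 0.4419 × 23 = 10.16 in².
Directional factor: 1.0 + 0.5 sin^1.5(90°) = 1.5.
F_nw = 0.6 × 60 × 1.5 = 54 ksi.
φR_n = 0.75 × 54 × 10.16 = 411.6 kip.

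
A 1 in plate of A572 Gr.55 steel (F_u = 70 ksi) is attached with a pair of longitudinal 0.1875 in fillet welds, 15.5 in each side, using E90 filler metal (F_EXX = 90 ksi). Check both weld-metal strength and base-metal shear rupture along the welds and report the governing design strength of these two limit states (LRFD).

t_e = 0.707 × 0.1875 = 0.1326 in; L = 31 in.
Weld metal: φR_n = 0.75 × 0.6 × 90 × 0.1326 × 31 = 166.4 kip.
Base metal (shear rupture): φR_n = 0.75 × 0.6 × 70 × 1 × 31 = 976.5 kip.
Governing: weld metal.

φR_n ≈ 166 kip (weld metal governs)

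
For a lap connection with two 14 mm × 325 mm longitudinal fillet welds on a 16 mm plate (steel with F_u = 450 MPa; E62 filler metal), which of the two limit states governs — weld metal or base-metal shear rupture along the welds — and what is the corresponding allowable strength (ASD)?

R_n/Ω ≈ 1200 kN (weld metal governs)

E62XX → F_EXX = 620 MPa.
t_e = 0.707 × 14 = 9.898 mm; L = 650 mm.
Weld metal: R_n/Ω = (1/2.0) × 0.6 × 620 × 9.898 × 650 × 10⁻³ = 1197 kN.
Base metal (shear rupture): R_n/Ω = (1/2.0) × 0.6 × 450 × 16 × 650 × 10⁻³ = 1404 kN.
Governing: weld metal.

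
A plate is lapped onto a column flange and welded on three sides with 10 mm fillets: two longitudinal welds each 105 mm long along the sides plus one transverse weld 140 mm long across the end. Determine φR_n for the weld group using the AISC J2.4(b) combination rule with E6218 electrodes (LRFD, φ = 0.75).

E62XX → F_EXX = 620 MPa.
t_e = 0.707 × 10 = 7.07 mm.
R_nwl = 0.6 × 620 × 7.07 × 210 × 10⁻³ = 552.3 kN (longitudinal, 2 welds).
R_nwt = 0.6 × 620 × 7.07 × 140 × 10⁻³ = 368.2 kN (transverse, base value).
(i) R_nwl + R_nwt = 920.5 kN; (ii) 0.85 R_nwl + 1.5 R_nwt = 1022 kN.
R_n = max = 1022 kN [governs: (ii)]; φR_n = 766.3 kN.

φR_n ≈ 766 kN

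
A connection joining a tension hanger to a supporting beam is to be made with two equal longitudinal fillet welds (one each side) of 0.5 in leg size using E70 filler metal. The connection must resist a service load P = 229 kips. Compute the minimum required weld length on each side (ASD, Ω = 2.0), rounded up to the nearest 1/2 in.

E70XX → F_EXX = 70 ksi.
Throat t_e = 0.707 × 0.5 = 0.3535 in.
r_n/Ω = (0.6 × 70 × 0.3535) / 2.0 = 7.423 kip/in.
L_req = P / (r_n/Ω) = 229 / 7.423 = 30.85 in total.
Per side: 30.85 / 2 = 15.42 in.
Round up → use L = 15.5 in on each side.

L = 15.5 in on each side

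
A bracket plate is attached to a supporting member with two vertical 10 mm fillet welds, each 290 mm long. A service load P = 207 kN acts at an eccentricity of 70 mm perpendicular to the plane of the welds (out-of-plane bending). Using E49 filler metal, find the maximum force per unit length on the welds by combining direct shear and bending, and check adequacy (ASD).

f_max ≈ 628 N/mm; adequate

E49XX → F_EXX = 490 MPa.
L_w = 2 × 290 = 580 mm; section modulus (unit throat) S = 2 × L²/6 = 28030 mm².
Direct shear f_v = P/L_w = 207×10³/580 = 356.9 N/mm.
Moment M = P × e = 207×10³ × 70 = 14490000 N·mm; bending f_b = M/S = 516.9 N/mm.
f_max = √(f_v² + f_b²) = √(356.9² + 516.9²) = 628.1 N/mm.
r_n/Ω = (1/2.0) × 0.6 × 490 × (0.707 × 10) = 1039 N/mm → adequate.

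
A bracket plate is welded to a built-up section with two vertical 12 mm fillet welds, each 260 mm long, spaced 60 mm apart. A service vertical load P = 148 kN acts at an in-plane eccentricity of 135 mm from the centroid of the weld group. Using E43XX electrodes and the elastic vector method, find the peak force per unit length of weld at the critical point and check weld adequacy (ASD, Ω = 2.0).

E43XX → F_EXX = 430 MPa.
Total weld length L_w = 520 mm. Treat welds as unit-width lines.
Polar moment about centroid: J = 2[d³/12 + d(b/2)²] = 2[260³/12 + 260×30²] = 3397000 mm³.
Direct shear f_v = P/L_w = 148×10³ / 520 = 284.6 N/mm (vertical).
Torsion M = P·e = 148×10³ × 135 = 19980000 N·mm.
Critical point at (x, y) = (30, 130) from centroid. f_tx = M·y/J = 764.5 N/mm; f_ty = M·x/J = 176.4 N/mm.
Resultant f_max = √[f_tx² + (f_v + f_ty)²] = √[764.5² + (284.6 + 176.4)²] = 892.8 N/mm.
Capacity per unit length: r_n/Ω = (1/2.0) × 0.6 × 430 × (0.707 × 12) = 1094 N/mm.
892.8 ≤ 1094 → adequate.

f_max ≈ 893 N/mm; adequate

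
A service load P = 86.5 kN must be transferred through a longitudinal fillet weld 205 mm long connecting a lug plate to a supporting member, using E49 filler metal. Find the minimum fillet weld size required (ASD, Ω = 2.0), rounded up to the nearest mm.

w = 5 mm

E49XX → F_EXX = 490 MPa.
Total weld length L = 205 mm.
Required throat t_e = P × Ω / (0.6 F_EXX × L) = 86.5 × 2.0 / (0.6 × 490 × 205 × 10⁻³) = 2.87 mm.
Required leg w = t_e / 0.707 = 4.06 mm → use 5 mm.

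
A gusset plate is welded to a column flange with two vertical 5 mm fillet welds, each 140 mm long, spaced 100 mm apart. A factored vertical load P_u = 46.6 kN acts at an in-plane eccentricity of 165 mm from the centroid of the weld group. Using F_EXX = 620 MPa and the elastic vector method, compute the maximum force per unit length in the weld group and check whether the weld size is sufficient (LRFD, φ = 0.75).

f_max ≈ 682 N/mm; adequate

Total weld length L_w = 280 mm. Treat welds as unit-width lines.
Polar moment about centroid: J = 2[d³/12 + d(b/2)²] = 2[140³/12 + 140×50²] = 1157000 mm³.
Direct shear f_v = P/L_w = 46.6×10³ / 280 = 166.4 N/mm (vertical).
Torsion M = P·e = 46.6×10³ × 165 = 7689000 N·mm.
Critical point at (x, y) = (50, 70) from centroid. f_tx = M·y/J = 465.1 N/mm; f_ty = M·x/J = 332.2 N/mm.
Resultant f_max = √[f_tx² + (f_v + f_ty)²] = √[465.1² + (166.4 + 332.2)²] = 681.8 N/mm.
Capacity per unit length: φr_n = 0.75 × 0.6 × 620 × (0.707 × 5) = 986.3 N/mm.
681.8 ≤ 986.3 → adequate.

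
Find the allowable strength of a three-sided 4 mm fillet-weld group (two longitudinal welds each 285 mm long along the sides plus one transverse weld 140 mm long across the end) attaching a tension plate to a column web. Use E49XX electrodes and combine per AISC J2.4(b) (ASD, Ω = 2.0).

R_n/Ω ≈ 295 kN

E49XX → F_EXX = 490 MPa.
t_e = 0.707 × 4 = 2.828 mm.
R_nwl = 0.6 × 490 × 2.828 × 570 × 10⁻³ = 473.9 kN (longitudinal, 2 welds).
R_nwt = 0.6 × 490 × 2.828 × 140 × 10⁻³ = 116.4 kN (transverse, base value).
(i) R_nwl + R_nwt = 590.3 kN; (ii) 0.85 R_nwl + 1.5 R_nwt = 577.4 kN.
R_n = max = 590.3 kN [governs: (i)]; R_n/Ω = 295.2 kN.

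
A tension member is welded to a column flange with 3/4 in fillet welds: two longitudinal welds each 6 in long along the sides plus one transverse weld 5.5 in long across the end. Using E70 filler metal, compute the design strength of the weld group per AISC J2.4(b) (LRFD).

E70XX → F_EXX = 70 ksi.
t_e = 0.707 × 0.75 = 0.5302 in.
R_nwl = 0.6 × 70 × 0.5302 × 12 = 267.2 kip (longitudinal, 2 welds).
R_nwt = 0.6 × 70 × 0.5302 × 5.5 = 122.5 kip (transverse, base value).
(i) R_nwl + R_nwt = 389.7 kip; (ii) 0.85 R_nwl + 1.5 R_nwt = 410.9 kip.
R_n = max = 410.9 kip [governs: (ii)]; φR_n = 308.2 kip.

φR_n ≈ 308 kip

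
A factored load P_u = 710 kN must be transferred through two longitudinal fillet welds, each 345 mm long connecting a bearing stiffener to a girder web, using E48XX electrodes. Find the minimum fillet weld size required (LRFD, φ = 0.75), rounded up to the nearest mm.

E48XX → F_EXX = 480 MPa.
Total weld length L = 690 mm.
Required throat t_e = P_u / (φ × 0.6 F_EXX × L) = 710 / (0.75 × 0.6 × 480 × 690 × 10⁻³) = 4.764 mm.
Required leg w = t_e / 0.707 = 6.738 mm → use 7 mm.

w = 7 mm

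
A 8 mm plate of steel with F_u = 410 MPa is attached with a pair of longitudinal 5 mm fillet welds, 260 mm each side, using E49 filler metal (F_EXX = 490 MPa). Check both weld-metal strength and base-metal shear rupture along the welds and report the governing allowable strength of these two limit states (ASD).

R_n/Ω ≈ 270 kN (weld metal governs)

t_e = 0.707 × 5 = 3.535 mm; L = 520 mm.
Weld metal: R_n/Ω = (1/2.0) × 0.6 × 490 × 3.535 × 520 × 10⁻³ = 270.2 kN.
Base metal (shear rupture): R_n/Ω = (1/2.0) × 0.6 × 410 × 8 × 520 × 10⁻³ = 511.7 kN.
Governing: weld metal.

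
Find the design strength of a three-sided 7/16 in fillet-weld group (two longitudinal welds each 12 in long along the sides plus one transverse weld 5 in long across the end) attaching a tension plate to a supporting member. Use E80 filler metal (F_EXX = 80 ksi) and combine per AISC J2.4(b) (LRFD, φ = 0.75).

φR_n ≈ 323 kip

t_e = 0.707 × 0.4375 = 0.3093 in.
R_nwl = 0.6 × 80 × 0.3093 × 24 = 356.3 kip (longitudinal, 2 welds).
R_nwt = 0.6 × 80 × 0.3093 × 5 = 74.23 kip (transverse, base value).
(i) R_nwl + R_nwt = 430.6 kip; (ii) 0.85 R_nwl + 1.5 R_nwt = 414.2 kip.
R_n = max = 430.6 kip [governs: (i)]; φR_n = 322.9 kip.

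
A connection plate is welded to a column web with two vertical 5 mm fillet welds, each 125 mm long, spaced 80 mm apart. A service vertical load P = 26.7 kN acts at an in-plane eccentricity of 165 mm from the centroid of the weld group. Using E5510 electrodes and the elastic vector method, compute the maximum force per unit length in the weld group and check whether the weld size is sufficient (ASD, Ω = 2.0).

E55XX → F_EXX = 550 MPa.
Total weld length L_w = 250 mm. Treat welds as unit-width lines.
Polar moment about centroid: J = 2[d³/12 + d(b/2)²] = 2[125³/12 + 125×40²] = 725500 mm³.
Direct shear f_v = P/L_w = 26.7×10³ / 250 = 106.8 N/mm (vertical).
Torsion M = P·e = 26.7×10³ × 165 = 4405500 N·mm.
Critical point at (x, y) = (40, 62.5) from centroid. f_tx = M·y/J = 379.5 N/mm; f_ty = M·x/J = 242.9 N/mm.
Resultant f_max = √[f_tx² + (f_v + f_ty)²] = √[379.5² + (106.8 + 242.9)²] = 516.1 N/mm.
Capacity per unit length: r_n/Ω = (1/2.0) × 0.6 × 550 × (0.707 × 5) = 583.3 N/mm.
516.1 ≤ 583.3 → adequate.

f_max ≈ 516 N/mm; adequate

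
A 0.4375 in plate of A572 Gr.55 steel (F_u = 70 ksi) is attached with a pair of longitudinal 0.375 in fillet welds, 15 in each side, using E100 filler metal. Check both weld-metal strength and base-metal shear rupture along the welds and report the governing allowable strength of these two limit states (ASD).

R_n/Ω ≈ 239 kip (weld metal governs)

E100XX → F_EXX = 100 ksi.
t_e = 0.707 × 0.375 = 0.2651 in; L = 30 in.
Weld metal: R_n/Ω = (1/2.0) × 0.6 × 100 × 0.2651 × 30 = 238.6 kip.
Base metal (shear rupture): R_n/Ω = (1/2.0) × 0.6 × 70 × 0.4375 × 30 = 275.6 kip.
Governing: weld metal.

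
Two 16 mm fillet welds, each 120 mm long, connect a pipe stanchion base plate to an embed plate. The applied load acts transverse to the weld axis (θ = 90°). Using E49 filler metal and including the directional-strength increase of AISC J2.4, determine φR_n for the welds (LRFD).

E49XX → F_EXX = 490 MPa.
t_e = 0.707 × 16 = 11.31 mm; A_we = 11.31 × 240 = 2715 mm².
Directional factor: 1.0 + 0.5 sin^1.5(90°) = 1.5.
F_nw = 0.6 × 490 × 1.5 = 441 MPa.
φR_n = 0.75 × 441 × 2715 × 10⁻³ = 897.9 kN.

φR_n ≈ 898 kN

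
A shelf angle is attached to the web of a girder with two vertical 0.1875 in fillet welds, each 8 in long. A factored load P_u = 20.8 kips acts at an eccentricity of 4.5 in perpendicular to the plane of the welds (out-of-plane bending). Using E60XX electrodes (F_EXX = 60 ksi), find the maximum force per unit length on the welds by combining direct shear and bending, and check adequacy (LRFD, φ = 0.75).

f_max ≈ 4.58 kip/in; NOT adequate

L_w = 2 × 8 = 16 in; section modulus (unit throat) S = 2 × L²/6 = 21.33 in².
Direct shear f_v = P/L_w = 20.8/16 = 1.3 kip/in.
Moment M = P × e = 20.8 × 4.5 = 93.6 kip·in; bending f_b = M/S = 4.388 kip/in.
f_max = √(f_v² + f_b²) = √(1.3² + 4.388²) = 4.576 kip/in.
φr_n = 0.75 × 0.6 × 60 × (0.707 × 0.1875) = 3.579 kip/in → NOT adequate.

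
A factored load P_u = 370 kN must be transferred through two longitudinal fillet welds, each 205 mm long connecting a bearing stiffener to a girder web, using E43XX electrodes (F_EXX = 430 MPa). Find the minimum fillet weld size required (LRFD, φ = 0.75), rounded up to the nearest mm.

w = 7 mm

Total weld length L = 410 mm.
Required throat t_e = P_u / (φ × 0.6 F_EXX × L) = 370 / (0.75 × 0.6 × 430 × 410 × 10⁻³) = 4.664 mm.
Required leg w = t_e / 0.707 = 6.597 mm → use 7 mm.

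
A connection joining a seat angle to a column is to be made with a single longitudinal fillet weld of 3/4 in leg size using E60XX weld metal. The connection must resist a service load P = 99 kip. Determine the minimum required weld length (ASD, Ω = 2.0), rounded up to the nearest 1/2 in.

L = 10.5 in

E60XX → F_EXX = 60 ksi.
Throat t_e = 0.707 × 0.75 = 0.5302 in.
r_n/Ω = (0.6 × 60 × 0.5302) / 2.0 = 9.544 kip/in.
L_req = P / (r_n/Ω) = 99 / 9.544 = 10.37 in total.
Round up → use L = 10.5 in.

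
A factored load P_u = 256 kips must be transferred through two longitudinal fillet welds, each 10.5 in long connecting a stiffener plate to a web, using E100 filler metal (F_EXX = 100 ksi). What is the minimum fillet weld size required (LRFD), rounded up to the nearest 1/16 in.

Total weld length L = 21 in.
Required throat t_e = P_u / (φ × 0.6 F_EXX × L) = 256 / (0.75 × 0.6 × 100 × 21) = 0.2709 in.
Required leg w = t_e / 0.707 = 0.3832 in → use 7/16 in.

w = 7/16 in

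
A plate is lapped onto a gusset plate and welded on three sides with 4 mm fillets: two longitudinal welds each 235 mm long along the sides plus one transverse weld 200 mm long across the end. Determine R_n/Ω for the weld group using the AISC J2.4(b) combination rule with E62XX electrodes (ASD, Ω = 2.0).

E62XX → F_EXX = 620 MPa.
t_e = 0.707 × 4 = 2.828 mm.
R_nwl = 0.6 × 620 × 2.828 × 470 × 10⁻³ = 494.4 kN (longitudinal, 2 welds).
R_nwt = 0.6 × 620 × 2.828 × 200 × 10⁻³ = 210.4 kN (transverse, base value).
(i) R_nwl + R_nwt = 704.9 kN; (ii) 0.85 R_nwl + 1.5 R_nwt = 735.9 kN.
R_n = max = 735.9 kN [governs: (ii)]; R_n/Ω = 367.9 kN.

R_n/Ω ≈ 368 kN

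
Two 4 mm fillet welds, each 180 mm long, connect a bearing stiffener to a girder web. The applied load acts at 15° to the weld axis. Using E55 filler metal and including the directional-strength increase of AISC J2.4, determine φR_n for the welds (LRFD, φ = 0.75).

E55XX → F_EXX = 550 MPa.
t_e = 0.707 × 4 = 2.828 mm; A_we = 2.828 × 360 = 1018 mm².
Directional factor: 1.0 + 0.5 sin^1.5(15°) = 1.066.
F_nw = 0.6 × 550 × 1.066 = 351.7 MPa.
φR_n = 0.75 × 351.7 × 1018 × 10⁻³ = 268.6 kN.

φR_n ≈ 269 kN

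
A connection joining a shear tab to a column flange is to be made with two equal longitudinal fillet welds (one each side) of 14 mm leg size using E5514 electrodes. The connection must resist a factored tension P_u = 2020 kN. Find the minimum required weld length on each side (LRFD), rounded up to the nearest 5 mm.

L = 415 mm on each side

E55XX → F_EXX = 550 MPa.
Throat t_e = 0.707 × 14 = 9.898 mm.
φr_n = 0.75 × 0.6 × 550 × 9.898 × 10⁻³ = 2.45 kN/mm.
L_req = P_u / φr_n = 2020 / 2.45 = 824.6 mm total.
Per side: 824.6 / 2 = 412.3 mm.
Round up → use L = 415 mm on each side.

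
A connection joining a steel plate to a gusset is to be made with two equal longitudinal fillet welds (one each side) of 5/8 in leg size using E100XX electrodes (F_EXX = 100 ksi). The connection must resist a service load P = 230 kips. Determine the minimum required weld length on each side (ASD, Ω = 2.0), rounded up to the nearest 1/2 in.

L = 9 in on each side

Throat t_e = 0.707 × 0.625 = 0.4419 in.
r_n/Ω = (0.6 × 100 × 0.4419) / 2.0 = 13.26 kip/in.
L_req = P / (r_n/Ω) = 230 / 13.26 = 17.35 in total.
Per side: 17.35 / 2 = 8.675 in.
Round up → use L = 9 in on each side.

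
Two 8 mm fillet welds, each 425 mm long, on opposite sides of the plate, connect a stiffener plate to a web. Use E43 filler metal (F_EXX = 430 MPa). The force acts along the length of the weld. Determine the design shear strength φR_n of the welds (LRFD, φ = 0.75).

φR_n ≈ 930 kN

Effective throat t_e = 0.707 × 8 = 5.656 mm.
Total length L = 850 mm; A_we = 5.656 × 850 = 4808 mm².
F_nw = 0.6 F_EXX = 0.6 × 430 = 258 MPa.
φR_n = 0.75 × 258 × 4808 × 10⁻³ = 930.3 kN.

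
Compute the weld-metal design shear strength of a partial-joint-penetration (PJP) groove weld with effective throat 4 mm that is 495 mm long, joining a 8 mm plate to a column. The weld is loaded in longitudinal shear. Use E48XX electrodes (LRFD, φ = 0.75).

E48XX → F_EXX = 480 MPa.
Effective throat (given) t_e = 4 mm.
A_we = 4 × 495 = 1980 mm².
F_nw = 0.6 F_EXX = 288 MPa.
φR_n = 0.75 × 288 × 1980 × 10⁻³ = 427.7 kN.

φR_n ≈ 428 kN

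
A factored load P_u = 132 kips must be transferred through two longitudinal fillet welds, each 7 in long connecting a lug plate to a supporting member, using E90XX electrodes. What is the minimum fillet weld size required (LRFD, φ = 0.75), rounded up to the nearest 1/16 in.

w = 3/8 in

E90XX → F_EXX = 90 ksi.
Total weld length L = 14 in.
Required throat t_e = P_u / (φ × 0.6 F_EXX × L) = 132 / (0.75 × 0.6 × 90 × 14) = 0.2328 in.
Required leg w = t_e / 0.707 = 0.3293 in → use 3/8 in.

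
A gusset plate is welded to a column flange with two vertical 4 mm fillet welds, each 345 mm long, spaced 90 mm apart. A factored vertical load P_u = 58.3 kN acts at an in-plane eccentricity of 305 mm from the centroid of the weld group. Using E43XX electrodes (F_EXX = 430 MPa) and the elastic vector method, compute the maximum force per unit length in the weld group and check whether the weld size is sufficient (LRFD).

f_max ≈ 414 N/mm; adequate

Total weld length L_w = 690 mm. Treat welds as unit-width lines.
Polar moment about centroid: J = 2[d³/12 + d(b/2)²] = 2[345³/12 + 345×45²] = 8241000 mm³.
Direct shear f_v = P/L_w = 58.3×10³ / 690 = 84.49 N/mm (vertical).
Torsion M = P·e = 58.3×10³ × 305 = 17782000 N·mm.
Critical point at (x, y) = (45, 172.5) from centroid. f_tx = M·y/J = 372.2 N/mm; f_ty = M·x/J = 97.09 N/mm.
Resultant f_max = √[f_tx² + (f_v + f_ty)²] = √[372.2² + (84.49 + 97.09)²] = 414.1 N/mm.
Capacity per unit length: φr_n = 0.75 × 0.6 × 430 × (0.707 × 4) = 547.2 N/mm.
414.1 ≤ 547.2 → adequate.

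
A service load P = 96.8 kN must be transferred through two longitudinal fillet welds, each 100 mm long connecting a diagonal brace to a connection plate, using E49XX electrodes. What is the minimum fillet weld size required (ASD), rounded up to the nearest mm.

E49XX → F_EXX = 490 MPa.
Total weld length L = 200 mm.
Required throat t_e = P × Ω / (0.6 F_EXX × L) = 96.8 × 2.0 / (0.6 × 490 × 200 × 10⁻³) = 3.293 mm.
Required leg w = t_e / 0.707 = 4.657 mm → use 5 mm.

w = 5 mm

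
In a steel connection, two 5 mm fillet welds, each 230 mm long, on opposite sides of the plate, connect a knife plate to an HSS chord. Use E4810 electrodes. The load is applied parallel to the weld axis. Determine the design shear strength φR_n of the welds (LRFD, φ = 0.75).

E48XX → F_EXX = 480 MPa.
Effective throat t_e = 0.707 × 5 = 3.535 mm.
Total length L = 460 mm; A_we = 3.535 × 460 = 1626 mm².
F_nw = 0.6 F_EXX = 0.6 × 480 = 288 MPa.
φR_n = 0.75 × 288 × 1626 × 10⁻³ = 351.2 kN.

φR_n ≈ 351 kN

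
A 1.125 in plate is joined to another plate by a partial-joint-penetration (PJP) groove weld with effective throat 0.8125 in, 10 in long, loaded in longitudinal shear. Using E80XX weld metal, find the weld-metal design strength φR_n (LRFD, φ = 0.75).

φR_n ≈ 292 kip

E80XX → F_EXX = 80 ksi.
Effective throat (given) t_e = 0.8125 in.
A_we = 0.8125 × 10 = 8.125 in².
F_nw = 0.6 F_EXX = 48 ksi.
φR_n = 0.75 × 48 × 8.125 = 292.5 kip.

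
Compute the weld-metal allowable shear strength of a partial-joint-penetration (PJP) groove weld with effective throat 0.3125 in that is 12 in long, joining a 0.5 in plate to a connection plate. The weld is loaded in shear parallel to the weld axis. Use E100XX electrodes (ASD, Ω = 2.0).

R_n/Ω ≈ 112 kips

E100XX → F_EXX = 100 ksi.
Effective throat (given) t_e = 0.3125 in.
A_we = 0.3125 × 12 = 3.75 in².
F_nw = 0.6 F_EXX = 60 ksi.
R_n/Ω = (60 × 3.75) / 2.0 = 112.5 kips.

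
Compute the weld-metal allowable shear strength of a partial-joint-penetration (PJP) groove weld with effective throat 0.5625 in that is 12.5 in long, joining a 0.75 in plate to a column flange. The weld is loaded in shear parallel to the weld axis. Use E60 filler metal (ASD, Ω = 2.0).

E60XX → F_EXX = 60 ksi.
Effective throat (given) t_e = 0.5625 in.
A_we = 0.5625 × 12.5 = 7.031 in².
F_nw = 0.6 F_EXX = 36 ksi.
R_n/Ω = (36 × 7.031) / 2.0 = 126.6 kip.

R_n/Ω ≈ 127 kip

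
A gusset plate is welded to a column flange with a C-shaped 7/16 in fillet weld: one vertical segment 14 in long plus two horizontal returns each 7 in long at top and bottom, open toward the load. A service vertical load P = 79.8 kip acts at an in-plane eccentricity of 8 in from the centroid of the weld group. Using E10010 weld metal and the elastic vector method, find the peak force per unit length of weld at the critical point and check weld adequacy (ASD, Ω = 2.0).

f_max ≈ 7.35 kip/in; adequate

E100XX → F_EXX = 100 ksi.
Total weld length L_w = 28 in. Treat welds as unit-width lines.
Centroid: x̄ = 2×7×3.5 / 28 = 1.75 in from the vertical weld.
Polar moment about centroid: J = I_x + I_y = [14³/12 + 2×7×7²] + [14×1.75² + 2(7³/12 + 7×1.75²)] = 1058 in³.
Direct shear f_v = P/L_w = 79.8 / 28 = 2.85 kip/in (vertical).
Torsion M = P·e = 79.8 × 8 = 638.4 kip·in.
Critical point at (x, y) = (5.25, 7) from centroid. f_tx = M·y/J = 4.225 kip/in; f_ty = M·x/J = 3.169 kip/in.
Resultant f_max = √[f_tx² + (f_v + f_ty)²] = √[4.225² + (2.85 + 3.169)²] = 7.354 kip/in.
Capacity per unit length: r_n/Ω = (1/2.0) × 0.6 × 100 × (0.707 × 0.4375) = 9.279 kip/in.
7.354 ≤ 9.279 → adequate.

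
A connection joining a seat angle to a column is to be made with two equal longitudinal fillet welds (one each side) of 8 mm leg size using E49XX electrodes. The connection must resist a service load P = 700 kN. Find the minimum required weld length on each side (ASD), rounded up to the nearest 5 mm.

L = 425 mm on each side

E49XX → F_EXX = 490 MPa.
Throat t_e = 0.707 × 8 = 5.656 mm.
r_n/Ω = (0.6 × 490 × 5.656) / 2.0 = 831.4 N/mm = 0.8314 kN/mm.
L_req = P / (r_n/Ω) = 700 / 0.8314 = 841.9 mm total.
Per side: 841.9 / 2 = 421 mm.
Round up → use L = 425 mm on each side.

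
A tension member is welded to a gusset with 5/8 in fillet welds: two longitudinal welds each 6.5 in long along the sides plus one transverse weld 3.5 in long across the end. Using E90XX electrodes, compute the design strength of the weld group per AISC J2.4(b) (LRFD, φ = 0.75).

E90XX → F_EXX = 90 ksi.
t_e = 0.707 × 0.625 = 0.4419 in.
R_nwl = 0.6 × 90 × 0.4419 × 13 = 310.2 kip (longitudinal, 2 welds).
R_nwt = 0.6 × 90 × 0.4419 × 3.5 = 83.51 kip (transverse, base value).
(i) R_nwl + R_nwt = 393.7 kip; (ii) 0.85 R_nwl + 1.5 R_nwt = 388.9 kip.
R_n = max = 393.7 kip [governs: (i)]; φR_n = 295.3 kip.

φR_n ≈ 295 kip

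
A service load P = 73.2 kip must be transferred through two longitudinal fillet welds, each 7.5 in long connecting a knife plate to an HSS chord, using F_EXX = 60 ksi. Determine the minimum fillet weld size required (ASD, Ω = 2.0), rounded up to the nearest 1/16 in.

Total weld length L = 15 in.
Required throat t_e = P × Ω / (0.6 F_EXX × L) = 73.2 × 2.0 / (0.6 × 60 × 15) = 0.2711 in.
Required leg w = t_e / 0.707 = 0.3835 in → use 7/16 in.

w = 7/16 in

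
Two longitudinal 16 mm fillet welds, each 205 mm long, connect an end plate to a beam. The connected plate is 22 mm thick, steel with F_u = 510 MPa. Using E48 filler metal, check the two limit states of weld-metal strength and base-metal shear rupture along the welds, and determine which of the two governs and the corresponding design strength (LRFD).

φR_n ≈ 1000 kN (weld metal governs)

E48XX → F_EXX = 480 MPa.
t_e = 0.707 × 16 = 11.31 mm; L = 410 mm.
Weld metal: φR_n = 0.75 × 0.6 × 480 × 11.31 × 410 × 10⁻³ = 1002 kN.
Base metal (shear rupture): φR_n = 0.75 × 0.6 × 510 × 22 × 410 × 10⁻³ = 2070 kN.
Governing: weld metal.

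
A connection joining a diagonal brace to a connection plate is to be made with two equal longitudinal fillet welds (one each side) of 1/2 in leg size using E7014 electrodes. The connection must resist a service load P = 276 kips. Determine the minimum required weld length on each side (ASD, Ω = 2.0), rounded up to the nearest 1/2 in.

E70XX → F_EXX = 70 ksi.
Throat t_e = 0.707 × 0.5 = 0.3535 in.
r_n/Ω = (0.6 × 70 × 0.3535) / 2.0 = 7.423 kip/in.
L_req = P / (r_n/Ω) = 276 / 7.423 = 37.18 in total.
Per side: 37.18 / 2 = 18.59 in.
Round up → use L = 19 in on each side.

L = 19 in on each side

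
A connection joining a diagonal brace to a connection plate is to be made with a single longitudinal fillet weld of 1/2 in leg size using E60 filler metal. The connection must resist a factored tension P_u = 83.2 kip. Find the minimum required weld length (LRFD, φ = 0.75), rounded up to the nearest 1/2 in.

E60XX → F_EXX = 60 ksi.
Throat t_e = 0.707 × 0.5 = 0.3535 in.
φr_n = 0.75 × 0.6 × 60 × 0.3535 = 9.544 kip/in.
L_req = P_u / φr_n = 83.2 / 9.544 = 8.717 in total.
Round up → use L = 9 in.

L = 9 in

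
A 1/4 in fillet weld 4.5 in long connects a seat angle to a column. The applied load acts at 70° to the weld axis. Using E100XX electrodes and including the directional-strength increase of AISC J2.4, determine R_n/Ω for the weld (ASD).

E100XX → F_EXX = 100 ksi.
t_e = 0.707 × 0.25 = 0.1767 in; A_we = 0.1767 × 4.5 = 0.7954 in².
Directional factor: 1.0 + 0.5 sin^1.5(70°) = 1.455.
F_nw = 0.6 × 100 × 1.455 = 87.33 ksi.
R_n/Ω = (87.33 × 0.7954) / 2.0 = 34.73 kips.

R_n/Ω ≈ 34.7 kips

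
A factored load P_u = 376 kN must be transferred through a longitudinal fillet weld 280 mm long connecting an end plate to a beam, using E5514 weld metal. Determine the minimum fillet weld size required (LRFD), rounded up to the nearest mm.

w = 8 mm

E55XX → F_EXX = 550 MPa.
Total weld length L = 280 mm.
Required throat t_e = P_u / (φ × 0.6 F_EXX × L) = 376 / (0.75 × 0.6 × 550 × 280 × 10⁻³) = 5.426 mm.
Required leg w = t_e / 0.707 = 7.674 mm → use 8 mm.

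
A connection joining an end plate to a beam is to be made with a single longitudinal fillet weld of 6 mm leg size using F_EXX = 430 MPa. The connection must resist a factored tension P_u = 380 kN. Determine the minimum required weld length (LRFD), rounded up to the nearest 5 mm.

Throat t_e = 0.707 × 6 = 4.242 mm.
φr_n = 0.75 × 0.6 × 430 × 4.242 × 10⁻³ = 0.8208 kN/mm.
L_req = P_u / φr_n = 380 / 0.8208 = 462.9 mm total.
Round up → use L = 465 mm.

L = 465 mm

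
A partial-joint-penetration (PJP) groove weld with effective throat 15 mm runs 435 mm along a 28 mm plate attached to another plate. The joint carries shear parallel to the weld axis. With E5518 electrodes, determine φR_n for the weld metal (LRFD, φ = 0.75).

φR_n ≈ 1610 kN

E55XX → F_EXX = 550 MPa.
Effective throat (given) t_e = 15 mm.
A_we = 15 × 435 = 6525 mm².
F_nw = 0.6 F_EXX = 330 MPa.
φR_n = 0.75 × 330 × 6525 × 10⁻³ = 1615 kN.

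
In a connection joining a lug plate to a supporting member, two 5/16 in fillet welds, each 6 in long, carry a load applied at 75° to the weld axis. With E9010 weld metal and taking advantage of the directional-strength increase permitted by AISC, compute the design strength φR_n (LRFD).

φR_n ≈ 158 kip

E90XX → F_EXX = 90 ksi.
t_e = 0.707 × 0.3125 = 0.2209 in; A_we = 0.2209 × 12 = 2.651 in².
Directional factor: 1.0 + 0.5 sin^1.5(75°) = 1.475.
F_nw = 0.6 × 90 × 1.475 = 79.63 ksi.
φR_n = 0.75 × 79.63 × 2.651 = 158.3 kip.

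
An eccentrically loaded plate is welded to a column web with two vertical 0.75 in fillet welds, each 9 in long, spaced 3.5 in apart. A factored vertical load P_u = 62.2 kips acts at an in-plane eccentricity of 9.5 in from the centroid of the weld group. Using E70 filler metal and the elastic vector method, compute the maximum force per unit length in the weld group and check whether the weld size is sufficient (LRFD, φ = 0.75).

E70XX → F_EXX = 70 ksi.
Total weld length L_w = 18 in. Treat welds as unit-width lines.
Polar moment about centroid: J = 2[d³/12 + d(b/2)²] = 2[9³/12 + 9×1.75²] = 176.6 in³.
Direct shear f_v = P/L_w = 62.2 / 18 = 3.456 kip/in (vertical).
Torsion M = P·e = 62.2 × 9.5 = 590.9 kip·in.
Critical point at (x, y) = (1.75, 4.5) from centroid. f_tx = M·y/J = 15.05 kip/in; f_ty = M·x/J = 5.855 kip/in.
Resultant f_max = √[f_tx² + (f_v + f_ty)²] = √[15.05² + (3.456 + 5.855)²] = 17.7 kip/in.
Capacity per unit length: φr_n = 0.75 × 0.6 × 70 × (0.707 × 0.75) = 16.7 kip/in.
17.7 > 16.7 → NOT adequate.

f_max ≈ 17.7 kip/in; NOT adequate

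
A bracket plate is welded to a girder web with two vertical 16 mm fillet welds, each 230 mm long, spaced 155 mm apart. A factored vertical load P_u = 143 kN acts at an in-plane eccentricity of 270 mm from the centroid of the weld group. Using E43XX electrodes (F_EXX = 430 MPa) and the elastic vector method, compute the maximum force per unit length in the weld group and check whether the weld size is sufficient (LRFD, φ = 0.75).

f_max ≈ 1320 N/mm; adequate

Total weld length L_w = 460 mm. Treat welds as unit-width lines.
Polar moment about centroid: J = 2[d³/12 + d(b/2)²] = 2[230³/12 + 230×77.5²] = 4791000 mm³.
Direct shear f_v = P/L_w = 143×10³ / 460 = 310.9 N/mm (vertical).
Torsion M = P·e = 143×10³ × 270 = 38610000 N·mm.
Critical point at (x, y) = (77.5, 115) from centroid. f_tx = M·y/J = 926.8 N/mm; f_ty = M·x/J = 624.6 N/mm.
Resultant f_max = √[f_tx² + (f_v + f_ty)²] = √[926.8² + (310.9 + 624.6)²] = 1317 N/mm.
Capacity per unit length: φr_n = 0.75 × 0.6 × 430 × (0.707 × 16) = 2189 N/mm.
1317 ≤ 2189 → adequate.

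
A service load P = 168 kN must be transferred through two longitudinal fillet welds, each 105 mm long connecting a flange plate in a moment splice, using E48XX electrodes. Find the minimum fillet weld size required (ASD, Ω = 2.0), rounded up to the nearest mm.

w = 8 mm

E48XX → F_EXX = 480 MPa.
Total weld length L = 210 mm.
Required throat t_e = P × Ω / (0.6 F_EXX × L) = 168 × 2.0 / (0.6 × 480 × 210 × 10⁻³) = 5.556 mm.
Required leg w = t_e / 0.707 = 7.858 mm → use 8 mm.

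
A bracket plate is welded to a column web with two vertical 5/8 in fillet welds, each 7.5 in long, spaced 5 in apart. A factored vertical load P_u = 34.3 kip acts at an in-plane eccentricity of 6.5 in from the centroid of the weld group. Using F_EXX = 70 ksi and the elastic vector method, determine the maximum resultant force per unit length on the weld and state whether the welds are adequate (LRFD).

Total weld length L_w = 15 in. Treat welds as unit-width lines.
Polar moment about centroid: J = 2[d³/12 + d(b/2)²] = 2[7.5³/12 + 7.5×2.5²] = 164.1 in³.
Direct shear f_v = P/L_w = 34.3 / 15 = 2.287 kip/in (vertical).
Torsion M = P·e = 34.3 × 6.5 = 222.95 kip·in.
Critical point at (x, y) = (2.5, 3.75) from centroid. f_tx = M·y/J = 5.096 kip/in; f_ty = M·x/J = 3.397 kip/in.
Resultant f_max = √[f_tx² + (f_v + f_ty)²] = √[5.096² + (2.287 + 3.397)²] = 7.634 kip/in.
Capacity per unit length: φr_n = 0.75 × 0.6 × 70 × (0.707 × 0.625) = 13.92 kip/in.
7.634 ≤ 13.92 → adequate.

f_max ≈ 7.63 kip/in; adequate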